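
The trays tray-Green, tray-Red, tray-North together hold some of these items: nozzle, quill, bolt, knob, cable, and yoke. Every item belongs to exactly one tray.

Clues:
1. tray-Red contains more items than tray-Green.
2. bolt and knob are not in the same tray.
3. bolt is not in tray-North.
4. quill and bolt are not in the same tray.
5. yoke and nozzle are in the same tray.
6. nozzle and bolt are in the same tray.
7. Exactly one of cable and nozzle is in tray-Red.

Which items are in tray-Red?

tray-Red = {bolt, nozzle, yoke}

From (3): bolt ∉ tray-North.
(6): nozzle matches bolt: nozzle ∉ tray-North.
(5): yoke matches nozzle: yoke ∉ tray-North.
Suppose nozzle ∉ tray-Red: no assignment then satisfies all the clues, so nozzle ∈ tray-Red.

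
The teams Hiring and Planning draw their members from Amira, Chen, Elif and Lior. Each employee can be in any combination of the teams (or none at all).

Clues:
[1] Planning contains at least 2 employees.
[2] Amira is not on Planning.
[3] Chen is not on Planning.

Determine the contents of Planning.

Planning = {Elif, Lior}

From (2): Amira ∉ Planning.
From (3): Chen ∉ Planning.
(1): only 2 candidates remain for Planning, so all are in.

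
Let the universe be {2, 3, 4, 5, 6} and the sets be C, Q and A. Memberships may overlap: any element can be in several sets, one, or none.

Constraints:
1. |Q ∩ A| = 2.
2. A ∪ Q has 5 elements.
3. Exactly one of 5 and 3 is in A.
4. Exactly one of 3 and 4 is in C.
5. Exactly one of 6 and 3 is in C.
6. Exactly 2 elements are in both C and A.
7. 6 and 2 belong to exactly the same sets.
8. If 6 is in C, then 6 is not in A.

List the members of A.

A = {4, 5}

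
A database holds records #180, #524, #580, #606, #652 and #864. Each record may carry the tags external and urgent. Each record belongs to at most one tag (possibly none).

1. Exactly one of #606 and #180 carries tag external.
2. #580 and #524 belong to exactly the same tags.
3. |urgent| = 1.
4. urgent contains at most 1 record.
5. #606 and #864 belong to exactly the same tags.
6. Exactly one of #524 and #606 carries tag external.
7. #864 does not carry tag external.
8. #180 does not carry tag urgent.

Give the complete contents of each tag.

external = {#180, #524, #580}; urgent = {#652}

From (7): #864 ∉ external.
From (8): #180 ∉ urgent.
(5): #606 matches #864: #606 ∉ external.
(6) (exactly one): #524 ∈ external.
(1) (exactly one): #180 ∈ external.
(2): #580 matches #524: #580 ∈ external.
Suppose #606 ∈ urgent: no assignment then satisfies all the clues, so #606 ∉ urgent.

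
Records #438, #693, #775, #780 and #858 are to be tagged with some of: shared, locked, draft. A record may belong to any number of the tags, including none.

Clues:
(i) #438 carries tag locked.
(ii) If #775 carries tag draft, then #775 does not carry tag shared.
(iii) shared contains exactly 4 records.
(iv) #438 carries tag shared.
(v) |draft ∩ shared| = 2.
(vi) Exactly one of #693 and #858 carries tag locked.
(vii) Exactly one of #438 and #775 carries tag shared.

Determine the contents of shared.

shared = {#438, #693, #780, #858}

From (i): #438 ∈ locked.
From (iv): #438 ∈ shared.
(vii) (exactly one): #775 ∉ shared.
(iii): only 4 candidates remain for shared, so all are in.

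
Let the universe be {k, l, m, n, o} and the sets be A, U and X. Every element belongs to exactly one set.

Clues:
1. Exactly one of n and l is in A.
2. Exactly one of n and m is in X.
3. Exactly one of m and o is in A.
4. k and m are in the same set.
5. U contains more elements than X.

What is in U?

U = {k, m}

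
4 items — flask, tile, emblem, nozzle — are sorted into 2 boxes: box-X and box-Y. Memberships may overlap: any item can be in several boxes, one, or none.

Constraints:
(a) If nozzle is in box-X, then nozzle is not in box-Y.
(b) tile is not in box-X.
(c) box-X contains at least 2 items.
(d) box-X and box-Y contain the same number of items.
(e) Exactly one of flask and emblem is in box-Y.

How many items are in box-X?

2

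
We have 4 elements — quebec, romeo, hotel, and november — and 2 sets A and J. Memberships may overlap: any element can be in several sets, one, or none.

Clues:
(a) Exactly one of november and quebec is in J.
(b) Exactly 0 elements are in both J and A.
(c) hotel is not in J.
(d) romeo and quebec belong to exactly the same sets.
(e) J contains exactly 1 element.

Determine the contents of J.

J = {november}

From (c): hotel ∉ J.
Suppose quebec ∈ J: no assignment then satisfies all the clues, so quebec ∉ J.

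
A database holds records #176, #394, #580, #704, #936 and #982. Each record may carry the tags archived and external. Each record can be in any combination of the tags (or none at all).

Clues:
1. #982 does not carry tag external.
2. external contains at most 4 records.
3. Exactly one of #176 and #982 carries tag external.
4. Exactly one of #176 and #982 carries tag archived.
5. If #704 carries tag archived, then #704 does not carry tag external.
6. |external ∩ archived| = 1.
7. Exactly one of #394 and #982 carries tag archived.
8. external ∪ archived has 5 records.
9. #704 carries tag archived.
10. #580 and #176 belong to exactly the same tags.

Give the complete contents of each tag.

From (1): #982 ∉ external.
From (9): #704 ∈ archived.
(3) (exactly one): #176 ∈ external.
(5): #704 ∉ external.
(10): #580 matches #176: #580 ∈ external.
Suppose #176 ∈ archived: no assignment then satisfies all the clues, so #176 ∉ archived.

archived = {#704, #936, #982}; external = {#176, #580, #936}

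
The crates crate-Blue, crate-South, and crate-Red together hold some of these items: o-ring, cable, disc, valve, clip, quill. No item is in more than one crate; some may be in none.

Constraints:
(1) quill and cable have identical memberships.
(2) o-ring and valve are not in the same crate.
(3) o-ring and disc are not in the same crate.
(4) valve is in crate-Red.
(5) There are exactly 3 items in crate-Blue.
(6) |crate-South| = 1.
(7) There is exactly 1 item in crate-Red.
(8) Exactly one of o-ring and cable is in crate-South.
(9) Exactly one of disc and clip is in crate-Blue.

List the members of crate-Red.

crate-Red = {valve}

From (4): valve ∈ crate-Red.
(2): o-ring ∉ crate-Red.
(7): crate-Red already has 1, so the rest are out.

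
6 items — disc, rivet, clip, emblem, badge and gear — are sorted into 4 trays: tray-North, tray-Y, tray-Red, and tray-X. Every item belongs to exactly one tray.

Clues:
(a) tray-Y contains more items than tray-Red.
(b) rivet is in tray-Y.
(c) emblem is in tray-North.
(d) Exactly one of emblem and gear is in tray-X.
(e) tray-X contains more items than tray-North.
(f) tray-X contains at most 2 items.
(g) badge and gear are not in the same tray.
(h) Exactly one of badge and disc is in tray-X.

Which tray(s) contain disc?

From (b): rivet ∈ tray-Y.
From (c): emblem ∈ tray-North.
(d) (exactly one): gear ∈ tray-X.
(g): badge ∉ tray-X.
(h) (exactly one): disc ∈ tray-X.
(f): tray-X already has 2, so the rest are out.

disc: tray-X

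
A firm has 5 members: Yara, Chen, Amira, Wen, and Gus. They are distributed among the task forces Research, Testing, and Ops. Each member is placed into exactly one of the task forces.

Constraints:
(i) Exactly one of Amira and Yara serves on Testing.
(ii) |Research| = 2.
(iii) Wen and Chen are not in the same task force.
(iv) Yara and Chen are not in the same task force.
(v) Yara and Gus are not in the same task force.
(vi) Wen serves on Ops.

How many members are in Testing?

1

From (vi): Wen ∈ Ops.
(iii): Chen ∉ Ops.
Suppose Yara ∈ Research: no assignment then satisfies all the clues, so Yara ∉ Research.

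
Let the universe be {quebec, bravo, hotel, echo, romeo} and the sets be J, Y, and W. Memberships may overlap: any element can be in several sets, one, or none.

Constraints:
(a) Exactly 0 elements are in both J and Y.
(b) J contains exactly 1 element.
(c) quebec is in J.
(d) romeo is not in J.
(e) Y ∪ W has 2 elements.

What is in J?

J = {quebec}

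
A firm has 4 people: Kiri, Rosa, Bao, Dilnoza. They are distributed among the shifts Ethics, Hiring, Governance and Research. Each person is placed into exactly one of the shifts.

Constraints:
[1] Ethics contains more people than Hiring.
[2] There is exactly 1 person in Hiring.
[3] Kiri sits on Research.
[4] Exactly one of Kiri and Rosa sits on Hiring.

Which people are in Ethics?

Ethics = {Bao, Dilnoza}

From (3): Kiri ∈ Research.
(4) (exactly one): Rosa ∈ Hiring.
(2): Hiring already has 1, so the rest are out.
Suppose Bao ∉ Ethics: no assignment then satisfies all the clues, so Bao ∈ Ethics.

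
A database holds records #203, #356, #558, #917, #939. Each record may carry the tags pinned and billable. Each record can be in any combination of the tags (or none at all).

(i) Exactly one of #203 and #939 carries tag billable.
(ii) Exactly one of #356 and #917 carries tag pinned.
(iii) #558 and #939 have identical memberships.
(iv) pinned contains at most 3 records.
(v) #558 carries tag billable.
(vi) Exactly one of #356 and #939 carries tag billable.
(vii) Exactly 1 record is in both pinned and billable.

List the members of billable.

From (v): #558 ∈ billable.
(iii): #939 matches #558: #939 ∈ billable.
(vi) (exactly one): #356 ∉ billable.
(i) (exactly one): #203 ∉ billable.
Suppose #917 ∉ billable: no assignment then satisfies all the clues, so #917 ∈ billable.

billable = {#558, #917, #939}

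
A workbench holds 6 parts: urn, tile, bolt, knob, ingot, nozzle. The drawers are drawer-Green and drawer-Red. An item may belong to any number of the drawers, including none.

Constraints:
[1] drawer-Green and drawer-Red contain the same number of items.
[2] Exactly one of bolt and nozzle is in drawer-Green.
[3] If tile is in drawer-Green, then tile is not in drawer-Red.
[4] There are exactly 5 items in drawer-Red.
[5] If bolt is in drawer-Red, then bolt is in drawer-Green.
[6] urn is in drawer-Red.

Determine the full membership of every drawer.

drawer-Green = {bolt, ingot, knob, tile, urn}; drawer-Red = {bolt, ingot, knob, nozzle, urn}

From (6): urn ∈ drawer-Red.
Suppose urn ∉ drawer-Green: no assignment then satisfies all the clues, so urn ∈ drawer-Green.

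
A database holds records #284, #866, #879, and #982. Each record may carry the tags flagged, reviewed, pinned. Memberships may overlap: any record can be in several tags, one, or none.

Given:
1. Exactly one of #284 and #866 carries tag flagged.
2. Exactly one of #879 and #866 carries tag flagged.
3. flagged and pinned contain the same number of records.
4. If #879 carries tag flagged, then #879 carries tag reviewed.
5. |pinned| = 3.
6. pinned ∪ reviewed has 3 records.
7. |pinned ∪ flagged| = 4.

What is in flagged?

flagged = {#284, #879, #982}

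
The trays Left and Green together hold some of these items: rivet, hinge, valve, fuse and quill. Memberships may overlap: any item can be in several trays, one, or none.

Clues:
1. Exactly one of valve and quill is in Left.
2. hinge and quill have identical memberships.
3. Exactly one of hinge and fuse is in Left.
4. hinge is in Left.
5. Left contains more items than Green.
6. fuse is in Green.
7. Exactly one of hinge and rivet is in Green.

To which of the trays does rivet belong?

rivet: Green, Left

From (4): hinge ∈ Left.
From (6): fuse ∈ Green.
(2): quill matches hinge: quill ∈ Left.
(3) (exactly one): fuse ∉ Left.
(1) (exactly one): valve ∉ Left.
Suppose rivet ∉ Left: no assignment then satisfies all the clues, so rivet ∈ Left.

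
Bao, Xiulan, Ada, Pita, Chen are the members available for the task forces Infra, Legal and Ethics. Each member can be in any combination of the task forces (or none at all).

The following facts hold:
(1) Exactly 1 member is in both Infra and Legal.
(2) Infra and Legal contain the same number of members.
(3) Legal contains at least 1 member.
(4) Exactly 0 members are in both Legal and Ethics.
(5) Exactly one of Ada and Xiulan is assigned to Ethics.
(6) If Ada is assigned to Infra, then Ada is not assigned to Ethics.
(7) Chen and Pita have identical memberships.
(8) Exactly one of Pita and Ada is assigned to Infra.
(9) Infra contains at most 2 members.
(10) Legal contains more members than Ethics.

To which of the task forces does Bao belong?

Bao: Legal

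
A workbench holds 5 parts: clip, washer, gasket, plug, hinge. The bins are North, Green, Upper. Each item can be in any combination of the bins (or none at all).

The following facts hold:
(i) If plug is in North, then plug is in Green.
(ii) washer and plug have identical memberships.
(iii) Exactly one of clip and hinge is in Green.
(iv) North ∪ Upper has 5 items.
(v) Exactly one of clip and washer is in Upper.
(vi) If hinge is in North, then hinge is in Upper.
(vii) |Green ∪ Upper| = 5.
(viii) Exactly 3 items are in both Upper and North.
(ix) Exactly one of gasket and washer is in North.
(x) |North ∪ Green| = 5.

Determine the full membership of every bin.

North = {clip, hinge, plug, washer}; Green = {clip, gasket, plug, washer}; Upper = {gasket, hinge, plug, washer}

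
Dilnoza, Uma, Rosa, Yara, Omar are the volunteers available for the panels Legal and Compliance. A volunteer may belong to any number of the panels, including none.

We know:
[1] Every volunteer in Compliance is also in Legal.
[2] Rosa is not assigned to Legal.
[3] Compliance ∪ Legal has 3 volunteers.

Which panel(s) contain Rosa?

From (2): Rosa ∉ Legal.
(1) contrapositive: Rosa ∉ Compliance.

Rosa: none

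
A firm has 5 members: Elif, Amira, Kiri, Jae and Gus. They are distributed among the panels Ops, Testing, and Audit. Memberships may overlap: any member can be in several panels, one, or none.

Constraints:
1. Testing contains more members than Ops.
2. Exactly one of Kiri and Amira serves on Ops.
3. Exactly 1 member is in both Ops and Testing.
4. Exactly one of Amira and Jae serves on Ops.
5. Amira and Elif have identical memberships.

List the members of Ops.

Ops = {Jae, Kiri}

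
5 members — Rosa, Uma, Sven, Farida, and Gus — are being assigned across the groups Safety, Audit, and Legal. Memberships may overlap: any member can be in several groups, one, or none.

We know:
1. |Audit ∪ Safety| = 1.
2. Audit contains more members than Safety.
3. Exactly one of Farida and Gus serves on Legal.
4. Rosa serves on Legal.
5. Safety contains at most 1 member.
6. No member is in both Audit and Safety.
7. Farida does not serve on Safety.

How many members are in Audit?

1

From (4): Rosa ∈ Legal.
From (7): Farida ∉ Safety.
Suppose Rosa ∈ Safety: no assignment then satisfies all the clues, so Rosa ∉ Safety.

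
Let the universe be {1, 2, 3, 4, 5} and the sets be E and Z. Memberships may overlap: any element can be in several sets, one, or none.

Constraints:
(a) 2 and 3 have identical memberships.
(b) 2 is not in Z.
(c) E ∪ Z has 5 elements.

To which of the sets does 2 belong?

2: E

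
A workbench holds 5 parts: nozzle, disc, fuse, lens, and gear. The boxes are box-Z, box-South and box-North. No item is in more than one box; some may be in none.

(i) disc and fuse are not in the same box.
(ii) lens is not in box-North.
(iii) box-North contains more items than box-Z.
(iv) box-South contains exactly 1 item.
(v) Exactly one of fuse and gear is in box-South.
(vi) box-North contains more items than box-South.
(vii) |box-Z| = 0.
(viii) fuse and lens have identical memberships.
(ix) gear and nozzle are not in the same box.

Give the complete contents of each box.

box-Z = {}; box-South = {gear}; box-North = {disc, nozzle}

From (ii): lens ∉ box-North.
(vii): box-Z already has 0, so the rest are out.
(viii): fuse matches lens: fuse ∉ box-North.
Suppose nozzle ∈ box-South: no assignment then satisfies all the clues, so nozzle ∉ box-South.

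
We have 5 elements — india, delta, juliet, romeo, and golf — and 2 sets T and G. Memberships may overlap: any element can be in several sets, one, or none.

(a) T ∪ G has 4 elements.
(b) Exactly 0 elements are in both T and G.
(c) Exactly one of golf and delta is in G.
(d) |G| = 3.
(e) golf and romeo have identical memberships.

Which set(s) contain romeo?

romeo: G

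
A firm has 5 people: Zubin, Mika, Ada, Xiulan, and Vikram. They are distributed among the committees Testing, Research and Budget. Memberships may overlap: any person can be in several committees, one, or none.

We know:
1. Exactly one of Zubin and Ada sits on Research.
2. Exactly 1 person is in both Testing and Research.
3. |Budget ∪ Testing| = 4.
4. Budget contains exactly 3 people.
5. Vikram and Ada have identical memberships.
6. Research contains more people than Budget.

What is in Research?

Research = {Ada, Mika, Vikram, Xiulan}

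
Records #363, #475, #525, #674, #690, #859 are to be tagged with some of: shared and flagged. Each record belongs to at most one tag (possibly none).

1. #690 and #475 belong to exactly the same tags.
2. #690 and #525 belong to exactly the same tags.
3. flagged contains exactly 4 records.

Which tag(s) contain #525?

#525: flagged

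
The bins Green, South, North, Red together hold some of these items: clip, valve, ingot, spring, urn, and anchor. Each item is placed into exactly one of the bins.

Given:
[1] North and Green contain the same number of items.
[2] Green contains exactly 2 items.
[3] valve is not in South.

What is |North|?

2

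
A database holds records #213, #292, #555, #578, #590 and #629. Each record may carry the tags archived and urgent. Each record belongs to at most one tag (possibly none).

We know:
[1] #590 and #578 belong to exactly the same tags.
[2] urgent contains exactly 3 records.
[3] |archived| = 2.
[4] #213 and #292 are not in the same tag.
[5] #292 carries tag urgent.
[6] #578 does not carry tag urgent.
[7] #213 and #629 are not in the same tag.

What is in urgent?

urgent = {#292, #555, #629}

From (5): #292 ∈ urgent.
From (6): #578 ∉ urgent.
(1): #590 matches #578: #590 ∉ urgent.
(4): #213 ∉ urgent.
(2): only 3 candidates remain for urgent, so all are in.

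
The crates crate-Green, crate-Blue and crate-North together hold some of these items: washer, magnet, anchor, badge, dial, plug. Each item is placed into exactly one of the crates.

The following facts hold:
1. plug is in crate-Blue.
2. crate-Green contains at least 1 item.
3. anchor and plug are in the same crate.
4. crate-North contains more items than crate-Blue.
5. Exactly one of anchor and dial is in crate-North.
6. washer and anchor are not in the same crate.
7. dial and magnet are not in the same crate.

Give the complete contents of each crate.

crate-Green = {magnet}; crate-Blue = {anchor, plug}; crate-North = {badge, dial, washer}

From (1): plug ∈ crate-Blue.
(3): anchor matches plug: anchor ∉ crate-Green.
(3): anchor matches plug: anchor ∈ crate-Blue.
(5) (exactly one): dial ∈ crate-North.
(6): washer ∉ crate-Blue.
(7): magnet ∉ crate-North.
Suppose washer ∈ crate-Green: no assignment then satisfies all the clues, so washer ∉ crate-Green.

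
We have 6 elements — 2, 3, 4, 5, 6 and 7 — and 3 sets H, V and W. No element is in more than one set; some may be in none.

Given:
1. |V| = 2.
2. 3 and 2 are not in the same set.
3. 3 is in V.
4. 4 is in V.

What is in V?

V = {3, 4}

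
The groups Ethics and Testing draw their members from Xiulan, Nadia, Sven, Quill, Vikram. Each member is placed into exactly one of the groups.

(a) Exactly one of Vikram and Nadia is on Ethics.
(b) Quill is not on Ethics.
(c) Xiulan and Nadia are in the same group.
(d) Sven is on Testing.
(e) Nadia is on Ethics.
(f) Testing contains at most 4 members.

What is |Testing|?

3

From (b): Quill ∉ Ethics.
From (d): Sven ∈ Testing.
From (e): Nadia ∈ Ethics.
(a) (exactly one): Vikram ∉ Ethics.
(c): Xiulan matches Nadia: Xiulan ∈ Ethics.
Only one group left: Quill ∈ Testing.
Only one group left: Vikram ∈ Testing.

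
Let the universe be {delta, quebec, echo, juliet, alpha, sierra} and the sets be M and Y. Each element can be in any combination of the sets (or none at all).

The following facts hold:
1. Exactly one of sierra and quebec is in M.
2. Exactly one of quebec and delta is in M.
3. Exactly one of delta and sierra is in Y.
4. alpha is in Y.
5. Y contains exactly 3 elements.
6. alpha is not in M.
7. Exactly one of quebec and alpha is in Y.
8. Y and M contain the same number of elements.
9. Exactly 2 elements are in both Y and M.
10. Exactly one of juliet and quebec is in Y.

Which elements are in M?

From (4): alpha ∈ Y.
From (6): alpha ∉ M.
(7) (exactly one): quebec ∉ Y.
(10) (exactly one): juliet ∈ Y.
Suppose delta ∉ M: no assignment then satisfies all the clues, so delta ∈ M.

M = {delta, juliet, sierra}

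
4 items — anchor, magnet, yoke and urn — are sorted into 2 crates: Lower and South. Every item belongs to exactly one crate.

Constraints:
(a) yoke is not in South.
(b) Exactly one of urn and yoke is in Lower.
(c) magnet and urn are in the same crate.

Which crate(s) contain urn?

From (a): yoke ∉ South.
Only one crate left: yoke ∈ Lower.
(b) (exactly one): urn ∉ Lower.
(c): magnet matches urn: magnet ∉ Lower.
Only one crate left: magnet ∈ South.
Only one crate left: urn ∈ South.

urn: South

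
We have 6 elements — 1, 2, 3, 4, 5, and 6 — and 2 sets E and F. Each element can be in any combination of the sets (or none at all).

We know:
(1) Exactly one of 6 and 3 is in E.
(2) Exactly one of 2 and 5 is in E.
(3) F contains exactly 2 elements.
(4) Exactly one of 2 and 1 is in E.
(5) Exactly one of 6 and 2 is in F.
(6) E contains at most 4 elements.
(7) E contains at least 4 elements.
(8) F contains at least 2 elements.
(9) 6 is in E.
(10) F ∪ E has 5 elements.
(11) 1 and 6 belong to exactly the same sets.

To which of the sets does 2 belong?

2: F

From (9): 6 ∈ E.
(1) (exactly one): 3 ∉ E.
(11): 1 matches 6: 1 ∈ E.
(4) (exactly one): 2 ∉ E.
(7): only 4 candidates remain for E, so all are in.
Suppose 2 ∉ F: no assignment then satisfies all the clues, so 2 ∈ F.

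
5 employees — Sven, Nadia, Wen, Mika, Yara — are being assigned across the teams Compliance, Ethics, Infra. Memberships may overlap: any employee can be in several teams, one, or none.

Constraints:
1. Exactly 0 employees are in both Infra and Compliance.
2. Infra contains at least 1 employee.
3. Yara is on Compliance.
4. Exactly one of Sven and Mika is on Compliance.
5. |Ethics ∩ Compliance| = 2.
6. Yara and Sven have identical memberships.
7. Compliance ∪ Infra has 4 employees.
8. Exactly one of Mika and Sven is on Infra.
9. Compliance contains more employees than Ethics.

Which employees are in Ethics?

Ethics = {Sven, Yara}

From (3): Yara ∈ Compliance.
(6): Sven matches Yara: Sven ∈ Compliance.
(4) (exactly one): Mika ∉ Compliance.
Suppose Sven ∉ Ethics: no assignment then satisfies all the clues, so Sven ∈ Ethics.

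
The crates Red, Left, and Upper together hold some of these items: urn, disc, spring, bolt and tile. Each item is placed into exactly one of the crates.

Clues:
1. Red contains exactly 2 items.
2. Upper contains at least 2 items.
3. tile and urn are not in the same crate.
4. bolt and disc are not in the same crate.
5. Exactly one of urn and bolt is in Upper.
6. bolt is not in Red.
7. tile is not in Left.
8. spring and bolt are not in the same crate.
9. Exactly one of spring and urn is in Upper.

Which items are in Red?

Red = {spring, tile}

From (6): bolt ∉ Red.
From (7): tile ∉ Left.
Suppose urn ∈ Red: no assignment then satisfies all the clues, so urn ∉ Red.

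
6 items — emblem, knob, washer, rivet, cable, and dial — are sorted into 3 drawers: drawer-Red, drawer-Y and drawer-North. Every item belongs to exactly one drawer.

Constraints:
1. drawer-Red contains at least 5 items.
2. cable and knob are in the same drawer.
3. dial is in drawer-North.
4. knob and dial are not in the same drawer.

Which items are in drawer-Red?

From (3): dial ∈ drawer-North.
(1): only 5 candidates remain for drawer-Red, so all are in.

drawer-Red = {cable, emblem, knob, rivet, washer}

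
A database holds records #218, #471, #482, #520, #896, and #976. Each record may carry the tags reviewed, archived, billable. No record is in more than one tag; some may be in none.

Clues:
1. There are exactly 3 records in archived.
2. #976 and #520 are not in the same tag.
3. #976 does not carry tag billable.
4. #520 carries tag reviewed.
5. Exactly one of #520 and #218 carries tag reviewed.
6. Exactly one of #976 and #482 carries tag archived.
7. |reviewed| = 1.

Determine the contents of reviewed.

From (3): #976 ∉ billable.
From (4): #520 ∈ reviewed.
(2): #976 ∉ reviewed.
(5) (exactly one): #218 ∉ reviewed.
(7): reviewed already has 1, so the rest are out.

reviewed = {#520}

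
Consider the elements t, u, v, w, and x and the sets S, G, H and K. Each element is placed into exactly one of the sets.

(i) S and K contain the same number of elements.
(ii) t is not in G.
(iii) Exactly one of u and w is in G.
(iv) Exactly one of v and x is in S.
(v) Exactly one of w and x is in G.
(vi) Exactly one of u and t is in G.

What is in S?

S = {v}

From (ii): t ∉ G.
(vi) (exactly one): u ∈ G.
(iii) (exactly one): w ∉ G.
(v) (exactly one): x ∈ G.
(iv) (exactly one): v ∈ S.
Suppose t ∈ S: no assignment then satisfies all the clues, so t ∉ S.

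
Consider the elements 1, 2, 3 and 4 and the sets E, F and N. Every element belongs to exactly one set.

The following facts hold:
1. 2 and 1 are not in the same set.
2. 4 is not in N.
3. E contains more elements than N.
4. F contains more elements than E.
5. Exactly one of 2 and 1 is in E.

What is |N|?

0

From (2): 4 ∉ N.
Suppose 1 ∈ N: no assignment then satisfies all the clues, so 1 ∉ N.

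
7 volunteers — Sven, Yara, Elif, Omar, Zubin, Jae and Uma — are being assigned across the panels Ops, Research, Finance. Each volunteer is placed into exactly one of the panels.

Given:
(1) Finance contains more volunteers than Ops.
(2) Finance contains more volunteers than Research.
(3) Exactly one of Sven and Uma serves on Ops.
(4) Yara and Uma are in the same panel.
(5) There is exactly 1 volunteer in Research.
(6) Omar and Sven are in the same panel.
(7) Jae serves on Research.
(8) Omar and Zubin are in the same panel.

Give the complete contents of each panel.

Ops = {Uma, Yara}; Research = {Jae}; Finance = {Elif, Omar, Sven, Zubin}

From (7): Jae ∈ Research.
(5): Research already has 1, so the rest are out.
Suppose Sven ∈ Ops: no assignment then satisfies all the clues, so Sven ∉ Ops.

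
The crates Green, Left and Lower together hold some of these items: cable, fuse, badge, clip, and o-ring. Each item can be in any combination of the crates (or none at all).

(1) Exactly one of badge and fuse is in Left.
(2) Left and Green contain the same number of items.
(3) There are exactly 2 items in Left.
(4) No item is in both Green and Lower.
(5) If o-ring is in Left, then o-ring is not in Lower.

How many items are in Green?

2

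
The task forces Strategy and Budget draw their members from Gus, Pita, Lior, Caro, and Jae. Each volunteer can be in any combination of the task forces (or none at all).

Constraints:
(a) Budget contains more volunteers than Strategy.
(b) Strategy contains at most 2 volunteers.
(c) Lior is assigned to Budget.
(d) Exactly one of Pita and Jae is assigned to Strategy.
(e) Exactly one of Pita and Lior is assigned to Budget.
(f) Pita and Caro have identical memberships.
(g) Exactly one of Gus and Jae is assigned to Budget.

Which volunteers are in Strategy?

Strategy = {Jae}

From (c): Lior ∈ Budget.
(e) (exactly one): Pita ∉ Budget.
(f): Caro matches Pita: Caro ∉ Budget.
Suppose Gus ∈ Strategy: no assignment then satisfies all the clues, so Gus ∉ Strategy.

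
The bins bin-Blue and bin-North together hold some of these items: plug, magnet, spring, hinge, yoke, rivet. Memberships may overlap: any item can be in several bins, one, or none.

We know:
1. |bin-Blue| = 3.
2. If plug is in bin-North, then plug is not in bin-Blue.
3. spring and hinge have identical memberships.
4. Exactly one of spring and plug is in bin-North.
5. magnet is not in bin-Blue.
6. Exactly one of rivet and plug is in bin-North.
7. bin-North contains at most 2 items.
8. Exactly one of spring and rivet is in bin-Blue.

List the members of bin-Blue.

bin-Blue = {hinge, spring, yoke}

From (5): magnet ∉ bin-Blue.
Suppose plug ∈ bin-Blue: no assignment then satisfies all the clues, so plug ∉ bin-Blue.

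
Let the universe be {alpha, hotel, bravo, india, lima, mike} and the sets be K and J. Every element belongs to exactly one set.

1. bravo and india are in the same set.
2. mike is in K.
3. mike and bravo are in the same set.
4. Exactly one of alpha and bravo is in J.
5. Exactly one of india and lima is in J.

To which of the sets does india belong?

india: K

From (2): mike ∈ K.
(3): bravo matches mike: bravo ∈ K.
(4) (exactly one): alpha ∈ J.
(1): india matches bravo: india ∈ K.
(5) (exactly one): lima ∈ J.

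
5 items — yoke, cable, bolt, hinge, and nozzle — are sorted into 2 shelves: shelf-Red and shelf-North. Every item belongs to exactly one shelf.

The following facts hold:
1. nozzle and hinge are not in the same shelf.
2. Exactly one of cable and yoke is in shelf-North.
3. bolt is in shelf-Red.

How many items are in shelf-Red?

3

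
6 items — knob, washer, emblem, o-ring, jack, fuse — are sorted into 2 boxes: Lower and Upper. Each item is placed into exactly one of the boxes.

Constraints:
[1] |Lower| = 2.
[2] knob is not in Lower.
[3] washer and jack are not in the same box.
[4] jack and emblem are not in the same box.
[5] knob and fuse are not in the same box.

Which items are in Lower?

Lower = {fuse, jack}

From (2): knob ∉ Lower.
Only one box left: knob ∈ Upper.
(5): fuse ∉ Upper.
Only one box left: fuse ∈ Lower.
Suppose washer ∈ Lower: no assignment then satisfies all the clues, so washer ∉ Lower.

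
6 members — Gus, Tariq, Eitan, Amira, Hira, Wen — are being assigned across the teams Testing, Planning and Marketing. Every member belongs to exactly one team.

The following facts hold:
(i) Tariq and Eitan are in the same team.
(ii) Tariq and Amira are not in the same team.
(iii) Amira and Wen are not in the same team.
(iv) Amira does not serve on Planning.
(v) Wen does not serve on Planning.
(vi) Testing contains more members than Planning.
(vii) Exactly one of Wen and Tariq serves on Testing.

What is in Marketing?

Marketing = {Amira}

From (iv): Amira ∉ Planning.
From (v): Wen ∉ Planning.
Suppose Gus ∈ Marketing: no assignment then satisfies all the clues, so Gus ∉ Marketing.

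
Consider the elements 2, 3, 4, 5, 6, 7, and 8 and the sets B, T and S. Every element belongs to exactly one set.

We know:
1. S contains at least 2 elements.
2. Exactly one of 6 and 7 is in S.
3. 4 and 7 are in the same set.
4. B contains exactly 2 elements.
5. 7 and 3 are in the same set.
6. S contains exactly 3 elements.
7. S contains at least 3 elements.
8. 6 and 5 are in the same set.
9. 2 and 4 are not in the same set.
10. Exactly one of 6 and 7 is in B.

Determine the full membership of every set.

B = {5, 6}; T = {2, 8}; S = {3, 4, 7}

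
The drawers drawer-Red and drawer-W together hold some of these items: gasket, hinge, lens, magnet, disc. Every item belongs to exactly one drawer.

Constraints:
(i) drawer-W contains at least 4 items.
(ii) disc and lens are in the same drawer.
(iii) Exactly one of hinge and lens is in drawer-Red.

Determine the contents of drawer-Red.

drawer-Red = {hinge}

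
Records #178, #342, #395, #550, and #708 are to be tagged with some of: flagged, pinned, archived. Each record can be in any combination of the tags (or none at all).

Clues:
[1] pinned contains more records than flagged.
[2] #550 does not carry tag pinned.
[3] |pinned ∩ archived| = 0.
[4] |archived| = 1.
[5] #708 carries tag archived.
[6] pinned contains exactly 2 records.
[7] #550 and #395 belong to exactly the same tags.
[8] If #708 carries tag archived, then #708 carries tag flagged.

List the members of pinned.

pinned = {#178, #342}

From (2): #550 ∉ pinned.
From (5): #708 ∈ archived.
(4): archived already has 1, so the rest are out.
(7): #395 matches #550: #395 ∉ pinned.
(8): #708 ∈ flagged.
Suppose #178 ∉ pinned: no assignment then satisfies all the clues, so #178 ∈ pinned.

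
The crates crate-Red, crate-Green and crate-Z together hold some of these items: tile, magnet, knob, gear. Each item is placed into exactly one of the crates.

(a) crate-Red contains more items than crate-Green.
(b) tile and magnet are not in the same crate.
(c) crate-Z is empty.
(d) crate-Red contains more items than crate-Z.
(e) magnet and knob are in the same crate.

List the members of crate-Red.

(c): crate-Z already has 0, so the rest are out.
Suppose tile ∈ crate-Red: no assignment then satisfies all the clues, so tile ∉ crate-Red.

crate-Red = {gear, knob, magnet}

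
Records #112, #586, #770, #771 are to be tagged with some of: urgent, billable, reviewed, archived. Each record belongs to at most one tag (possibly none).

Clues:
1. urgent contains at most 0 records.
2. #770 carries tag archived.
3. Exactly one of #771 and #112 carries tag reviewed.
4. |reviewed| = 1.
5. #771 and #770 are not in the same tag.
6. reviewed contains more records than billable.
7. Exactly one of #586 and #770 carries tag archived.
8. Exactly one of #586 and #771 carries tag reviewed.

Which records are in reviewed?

reviewed = {#771}

From (2): #770 ∈ archived.
(1): urgent already has 0, so the rest are out.
(5): #771 ∉ archived.
(7) (exactly one): #586 ∉ archived.
Suppose #112 ∈ reviewed: no assignment then satisfies all the clues, so #112 ∉ reviewed.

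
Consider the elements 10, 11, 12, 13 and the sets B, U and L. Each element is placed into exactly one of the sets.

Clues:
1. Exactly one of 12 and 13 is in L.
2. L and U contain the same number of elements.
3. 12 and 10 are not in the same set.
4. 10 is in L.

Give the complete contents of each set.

From (4): 10 ∈ L.
(3): 12 ∉ L.
(1) (exactly one): 13 ∈ L.
Suppose 11 ∈ B: no assignment then satisfies all the clues, so 11 ∉ B.

B = {}; U = {11, 12}; L = {10, 13}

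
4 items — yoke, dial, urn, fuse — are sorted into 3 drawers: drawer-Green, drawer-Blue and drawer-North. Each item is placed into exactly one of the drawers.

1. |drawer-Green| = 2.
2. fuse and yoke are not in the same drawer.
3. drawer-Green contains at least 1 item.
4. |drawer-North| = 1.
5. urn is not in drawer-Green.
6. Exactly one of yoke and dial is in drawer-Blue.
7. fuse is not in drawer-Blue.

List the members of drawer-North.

drawer-North = {urn}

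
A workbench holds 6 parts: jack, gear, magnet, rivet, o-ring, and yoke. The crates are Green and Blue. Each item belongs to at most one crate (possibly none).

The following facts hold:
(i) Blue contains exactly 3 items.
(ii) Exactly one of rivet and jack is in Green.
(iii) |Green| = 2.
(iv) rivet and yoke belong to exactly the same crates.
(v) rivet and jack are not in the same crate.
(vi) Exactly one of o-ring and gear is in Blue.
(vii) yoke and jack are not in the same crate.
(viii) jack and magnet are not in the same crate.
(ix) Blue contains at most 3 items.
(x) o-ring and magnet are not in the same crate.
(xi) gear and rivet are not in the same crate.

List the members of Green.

Green = {gear, jack}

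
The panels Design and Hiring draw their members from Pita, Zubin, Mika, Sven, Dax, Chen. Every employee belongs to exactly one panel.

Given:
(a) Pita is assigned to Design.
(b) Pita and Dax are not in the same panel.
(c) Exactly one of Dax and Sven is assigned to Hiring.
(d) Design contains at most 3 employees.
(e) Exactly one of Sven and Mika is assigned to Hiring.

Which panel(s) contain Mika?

From (a): Pita ∈ Design.
(b): Dax ∉ Design.
Only one panel left: Dax ∈ Hiring.
(c) (exactly one): Sven ∉ Hiring.
(e) (exactly one): Mika ∈ Hiring.
Only one panel left: Sven ∈ Design.

Mika: Hiring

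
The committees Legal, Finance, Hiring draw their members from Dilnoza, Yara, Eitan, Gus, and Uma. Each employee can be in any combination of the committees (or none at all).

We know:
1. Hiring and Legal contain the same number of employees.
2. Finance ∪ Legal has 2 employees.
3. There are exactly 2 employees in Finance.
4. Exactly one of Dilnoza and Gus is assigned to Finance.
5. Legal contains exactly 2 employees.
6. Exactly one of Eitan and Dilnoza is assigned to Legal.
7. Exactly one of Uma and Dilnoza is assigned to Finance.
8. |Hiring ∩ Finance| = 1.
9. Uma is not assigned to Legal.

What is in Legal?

Legal = {Dilnoza, Yara}

From (9): Uma ∉ Legal.
Suppose Dilnoza ∉ Legal: no assignment then satisfies all the clues, so Dilnoza ∈ Legal.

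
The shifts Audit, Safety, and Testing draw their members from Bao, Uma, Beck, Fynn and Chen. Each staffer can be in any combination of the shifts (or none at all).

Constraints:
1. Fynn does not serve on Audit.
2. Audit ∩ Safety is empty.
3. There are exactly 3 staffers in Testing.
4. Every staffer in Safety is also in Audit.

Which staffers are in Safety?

From (1): Fynn ∉ Audit.
(4) contrapositive: Fynn ∉ Safety.
Suppose Bao ∈ Safety: no assignment then satisfies all the clues, so Bao ∉ Safety.

Safety = {}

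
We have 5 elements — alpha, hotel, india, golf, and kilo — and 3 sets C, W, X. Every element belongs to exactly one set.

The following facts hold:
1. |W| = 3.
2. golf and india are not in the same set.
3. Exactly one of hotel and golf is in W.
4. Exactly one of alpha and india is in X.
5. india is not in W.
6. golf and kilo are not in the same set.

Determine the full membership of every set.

From (5): india ∉ W.
Suppose alpha ∈ C: no assignment then satisfies all the clues, so alpha ∉ C.

C = {golf}; W = {alpha, hotel, kilo}; X = {india}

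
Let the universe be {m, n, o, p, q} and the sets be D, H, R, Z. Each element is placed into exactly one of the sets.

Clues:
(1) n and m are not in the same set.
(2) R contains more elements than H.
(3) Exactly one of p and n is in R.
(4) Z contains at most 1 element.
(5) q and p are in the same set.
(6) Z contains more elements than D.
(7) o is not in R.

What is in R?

R = {m, p, q}

From (7): o ∉ R.
Suppose m ∉ R: no assignment then satisfies all the clues, so m ∈ R.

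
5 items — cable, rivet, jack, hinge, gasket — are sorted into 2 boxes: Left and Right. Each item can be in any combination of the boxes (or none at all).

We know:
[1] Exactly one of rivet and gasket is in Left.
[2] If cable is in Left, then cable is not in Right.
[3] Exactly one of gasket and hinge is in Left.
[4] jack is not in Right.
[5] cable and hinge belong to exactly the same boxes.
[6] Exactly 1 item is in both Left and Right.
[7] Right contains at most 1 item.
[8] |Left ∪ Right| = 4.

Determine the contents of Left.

From (4): jack ∉ Right.
Suppose cable ∉ Left: no assignment then satisfies all the clues, so cable ∈ Left.

Left = {cable, hinge, jack, rivet}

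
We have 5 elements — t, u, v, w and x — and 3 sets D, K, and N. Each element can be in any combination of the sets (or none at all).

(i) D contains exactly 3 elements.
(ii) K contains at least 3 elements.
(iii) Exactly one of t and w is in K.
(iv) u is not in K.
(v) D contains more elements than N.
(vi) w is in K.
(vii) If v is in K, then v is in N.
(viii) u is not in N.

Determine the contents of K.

From (iv): u ∉ K.
From (vi): w ∈ K.
From (viii): u ∉ N.
(iii) (exactly one): t ∉ K.
(ii): only 3 candidates remain for K, so all are in.
(vii): v ∈ N.

K = {v, w, x}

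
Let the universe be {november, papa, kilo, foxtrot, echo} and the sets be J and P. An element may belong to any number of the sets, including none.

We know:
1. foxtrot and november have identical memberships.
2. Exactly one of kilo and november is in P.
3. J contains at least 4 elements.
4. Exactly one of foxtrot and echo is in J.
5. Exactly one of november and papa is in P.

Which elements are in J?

J = {foxtrot, kilo, november, papa}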